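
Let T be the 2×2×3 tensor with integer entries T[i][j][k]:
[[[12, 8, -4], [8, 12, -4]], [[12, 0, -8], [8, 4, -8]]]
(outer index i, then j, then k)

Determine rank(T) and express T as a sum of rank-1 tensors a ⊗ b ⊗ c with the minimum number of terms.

rank(T) = 3

Lower bound: the mode-3 unfolding of T (rows indexed by k, columns by (i,j) = (0,0), (0,1), (1,0), (1,1)) is [[12, 8, 12, 8], [8, 12, 0, 4], [-4, -4, -8, -8]].
There the 3×3 minor on rows k ∈ {0, 1, 2}, columns (i,j) ∈ {(0,0), (0,1), (1,0)} is det [[12, 8, 12], [8, 12, 0], [-4, -4, -8]] = -448 ≠ 0, so this unfolding has rank ≥ 3; CP rank is at least every unfolding rank, so rank(T) ≥ 3. (Flattening ranks never certify an upper bound on CP rank; for that we must actually write T with 3 rank-1 terms.)
Upper bound: T is a sum of 3 rank-1 terms, T = [1, 0] ⊗ [1, 1] ⊗ [0, 8, 4] + [1, 1] ⊗ [1, 0] ⊗ [4, -4, 0] + [1, 1] ⊗ [1, 1] ⊗ [8, 4, -8] (written with every a and b primitive with positive leading entry and the scale carried by c; CP decompositions are not unique, and this one is verified by expanding entrywise), so rank(T) ≤ 3.
These bounds meet, so rank(T) = 3.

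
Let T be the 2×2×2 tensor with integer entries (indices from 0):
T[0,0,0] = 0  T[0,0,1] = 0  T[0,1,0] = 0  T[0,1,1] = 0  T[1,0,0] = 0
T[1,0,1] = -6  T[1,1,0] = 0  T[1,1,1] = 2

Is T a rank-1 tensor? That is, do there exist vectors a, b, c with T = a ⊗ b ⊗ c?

Yes

If T = a ⊗ b ⊗ c then every fibre of T is a multiple of the corresponding factor, so read the factors off the fibres through the nonzero entry T[1,0,1] = -6.
The mode-1 fibre T[:,0,1] = [0, -6] gives a = (0, 1) (primitive direction); the mode-2 fibre T[1,:,1] = [-6, 2] gives b = (3, -1); then c[k] = T[1,0,k] / (a[1]·b[0]) = [0, -6] / 3 = (0, -2).
Expanding (0, 1) ⊗ (3, -1) ⊗ (0, -2) reproduces all 8 entries of T, so T = (0, 1) ⊗ (3, -1) ⊗ (0, -2) and rank(T) ≤ 1.
Equivalently every frontal slice T[:,:,k] is c[k] times the rank-1 matrix (0, 1) ⊗ (3, -1). So T has rank 1 (it is nonzero).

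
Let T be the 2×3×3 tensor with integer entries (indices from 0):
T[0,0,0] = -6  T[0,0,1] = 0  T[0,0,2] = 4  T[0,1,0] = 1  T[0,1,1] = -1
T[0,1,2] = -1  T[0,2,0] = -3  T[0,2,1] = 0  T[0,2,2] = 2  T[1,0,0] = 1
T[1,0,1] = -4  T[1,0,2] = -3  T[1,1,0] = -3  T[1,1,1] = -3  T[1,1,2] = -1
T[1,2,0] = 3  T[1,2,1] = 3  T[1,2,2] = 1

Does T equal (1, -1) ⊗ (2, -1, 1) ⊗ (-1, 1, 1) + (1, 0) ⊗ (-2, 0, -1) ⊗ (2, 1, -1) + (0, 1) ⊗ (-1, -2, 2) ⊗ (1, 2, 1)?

Yes

Reconstruct entrywise from the claimed factors. For example, T[1,2,1] = 3 and Σₗ aₗ[1]bₗ[2]cₗ[1] = (-1)·(1)·(1) + (0)·(-1)·(1) + (1)·(2)·(2) = 3; checking all 18 entries, every one matches. The claim holds.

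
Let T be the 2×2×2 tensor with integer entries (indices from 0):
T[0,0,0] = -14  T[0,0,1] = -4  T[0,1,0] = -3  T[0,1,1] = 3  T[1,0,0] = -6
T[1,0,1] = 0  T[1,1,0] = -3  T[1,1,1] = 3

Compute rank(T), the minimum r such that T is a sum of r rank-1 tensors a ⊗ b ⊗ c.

Lower bound: in the mode-2 unfolding of T (rows indexed by j, columns by (i,k)) the 2×2 minor on rows j ∈ {0, 1}, columns (i,k) ∈ {(0,0), (0,1)} is det [[-14, -4], [-3, 3]] = -54 ≠ 0, so that unfolding has rank ≥ 2 and hence rank(T) ≥ 2 (CP rank is at least every unfolding rank, though it can be larger).
Upper bound: with S_k = T[:,:,k], the two rank-1 terms a₁b₁ᵀ, a₂b₂ᵀ are the rank-1 members of the pencil x·S₀ + y·S₁.
det(x·S₀ + y·S₁) is 24·x² − 12·xy − 12·y² = 12·(x − y)(2·x + y), vanishing at (x:y) = (1:1) and (1:-2).
M₁ = S₀ + S₁ = [[-18, 0], [-6, 0]] = (-6)·[3, 1][1, 0]ᵀ and M₂ = S₀ − 2·S₁ = [[-6, -9], [-6, -9]] = (-3)·[1, 1][2, 3]ᵀ, so take a₁ = [3, 1], b₁ = [1, 0], a₂ = [1, 1], b₂ = [2, 3].
Each slice is an integer combination of E₁ = a₁b₁ᵀ and E₂ = a₂b₂ᵀ: S₀ = −4·E₁ − E₂, S₁ = −2·E₁ + E₂; reading off coefficients, c₁ = [-4, -2] and c₂ = [-1, 1].
Hence T = [3, 1] ⊗ [1, 0] ⊗ [-4, -2] + [1, 1] ⊗ [2, 3] ⊗ [-1, 1], so rank(T) ≤ 2.
These bounds meet, so rank(T) = 2.

2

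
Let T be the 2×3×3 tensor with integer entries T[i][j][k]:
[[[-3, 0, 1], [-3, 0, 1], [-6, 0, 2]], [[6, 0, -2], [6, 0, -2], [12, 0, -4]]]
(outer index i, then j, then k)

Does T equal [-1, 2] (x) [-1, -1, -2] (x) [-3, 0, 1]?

Yes

Reconstruct entrywise from the claimed factors. For example, T[1,2,2] = -4 and Σₗ aₗ[1]bₗ[2]cₗ[2] = (2)·(-2)·(1) = -4; checking all 18 entries, every one matches. The claim holds.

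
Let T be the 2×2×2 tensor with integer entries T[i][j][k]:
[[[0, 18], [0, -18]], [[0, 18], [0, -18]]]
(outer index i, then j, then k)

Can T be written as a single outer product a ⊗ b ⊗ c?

If T = a ⊗ b ⊗ c then every fibre of T is a multiple of the corresponding factor, so read the factors off the fibres through the nonzero entry T[0,0,1] = 18.
The mode-1 fibre T[:,0,1] = [18, 18] gives a = [1, 1] (primitive direction); the mode-2 fibre T[0,:,1] = [18, -18] gives b = [1, -1]; then c[k] = T[0,0,k] / (a[0]·b[0]) = [0, 18] / 1 = [0, 18].
Expanding [1, 1] ⊗ [1, -1] ⊗ [0, 18] reproduces all 8 entries of T, so T = [1, 1] ⊗ [1, -1] ⊗ [0, 18] and rank(T) ≤ 1.
Equivalently every frontal slice T[:,:,k] is c[k] times the rank-1 matrix [1, 1] ⊗ [1, -1]. So T has rank 1 (it is nonzero).

Yes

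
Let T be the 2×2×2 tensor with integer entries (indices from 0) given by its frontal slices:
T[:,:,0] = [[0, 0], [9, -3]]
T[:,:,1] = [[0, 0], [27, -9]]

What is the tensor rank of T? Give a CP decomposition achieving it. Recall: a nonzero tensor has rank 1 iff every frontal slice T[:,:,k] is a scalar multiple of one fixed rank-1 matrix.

rank(T) = 1

Lower bound: T ≠ 0 (e.g. T[1,0,0] = 9), so rank(T) ≥ 1.
Upper bound: if T = a ⊗ b ⊗ c then every fibre of T is a multiple of the corresponding factor, so read the factors off the fibres through the nonzero entry T[1,0,0] = 9.
The mode-1 fibre T[:,0,0] = [0, 9] gives a = [0, 1] (primitive direction); the mode-2 fibre T[1,:,0] = [9, -3] gives b = [3, -1]; then c[k] = T[1,0,k] / (a[1]·b[0]) = [9, 27] / 3 = [3, 9].
Expanding [0, 1] ⊗ [3, -1] ⊗ [3, 9] reproduces all 8 entries of T, so T = [0, 1] ⊗ [3, -1] ⊗ [3, 9] and rank(T) ≤ 1.
These bounds meet, so rank(T) = 1.
Check entry T[0,1,0] = 0: (0)·(-1)·(3) = 0.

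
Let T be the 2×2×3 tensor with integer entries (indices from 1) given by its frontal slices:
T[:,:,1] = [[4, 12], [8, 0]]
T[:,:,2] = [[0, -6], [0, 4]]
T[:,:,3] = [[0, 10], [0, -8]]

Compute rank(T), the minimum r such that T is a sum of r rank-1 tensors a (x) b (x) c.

Lower bound: the mode-3 unfolding of T (rows indexed by k, columns by (i,j) = (1,1), (1,2), (2,1), (2,2)) is [[4, 12, 8, 0], [0, -6, 0, 4], [0, 10, 0, -8]].
There the 3×3 minor on rows k ∈ {1, 2, 3}, columns (i,j) ∈ {(1,1), (1,2), (2,2)} is det [[4, 12, 0], [0, -6, 4], [0, 10, -8]] = 32 ≠ 0, so this unfolding has rank ≥ 3; CP rank is at least every unfolding rank, so rank(T) ≥ 3. (This is only a lower bound: in general the CP rank may exceed every unfolding rank, so we still need to exhibit 3 rank-1 terms summing to T.)
Upper bound: T is a sum of 3 rank-1 terms, T = (1, -1) (x) (0, 1) (x) (8, -4, 8) + (1, 0) (x) (0, 1) (x) (0, -2, 2) + (1, 2) (x) (1, 1) (x) (4, 0, 0) (written with every a and b primitive with positive leading entry and the scale carried by c; CP decompositions are not unique, and this one is verified by expanding entrywise), so rank(T) ≤ 3.
These bounds meet, so rank(T) = 3.

3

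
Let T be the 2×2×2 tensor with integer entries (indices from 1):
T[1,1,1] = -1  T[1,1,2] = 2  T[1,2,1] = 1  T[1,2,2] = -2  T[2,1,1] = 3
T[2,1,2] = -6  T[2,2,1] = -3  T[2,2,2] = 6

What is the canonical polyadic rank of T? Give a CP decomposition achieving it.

Lower bound: T ≠ 0 (e.g. T[1,1,1] = -1), so rank(T) ≥ 1.
Upper bound: if T = a ⊗ b ⊗ c then every fibre of T is a multiple of the corresponding factor, so read the factors off the fibres through the nonzero entry T[1,1,1] = -1.
The mode-1 fibre T[:,1,1] = [-1, 3] gives a = [1, -3] (primitive direction); the mode-2 fibre T[1,:,1] = [-1, 1] gives b = [1, -1]; then c[k] = T[1,1,k] / (a[1]·b[1]) = [-1, 2] / 1 = [-1, 2].
Expanding [1, -3] ⊗ [1, -1] ⊗ [-1, 2] reproduces all 8 entries of T, so T = [1, -3] ⊗ [1, -1] ⊗ [-1, 2] and rank(T) ≤ 1.
These bounds meet, so rank(T) = 1.
Check entry T[1,2,2] = -2: (1)·(-1)·(2) = -2.

rank(T) = 1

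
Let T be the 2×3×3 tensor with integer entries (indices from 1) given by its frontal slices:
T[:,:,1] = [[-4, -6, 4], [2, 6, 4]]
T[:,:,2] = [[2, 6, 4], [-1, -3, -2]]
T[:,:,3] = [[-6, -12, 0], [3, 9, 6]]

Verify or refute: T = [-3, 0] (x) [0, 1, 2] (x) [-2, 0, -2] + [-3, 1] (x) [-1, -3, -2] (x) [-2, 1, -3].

Reconstruct entry (1,1,1) from the claimed factors: Σₗ aₗ[1]bₗ[1]cₗ[1] = (-3)·(0)·(-2) + (-3)·(-1)·(-2) = -6, but T[1,1,1] = -4. The claim is false.

No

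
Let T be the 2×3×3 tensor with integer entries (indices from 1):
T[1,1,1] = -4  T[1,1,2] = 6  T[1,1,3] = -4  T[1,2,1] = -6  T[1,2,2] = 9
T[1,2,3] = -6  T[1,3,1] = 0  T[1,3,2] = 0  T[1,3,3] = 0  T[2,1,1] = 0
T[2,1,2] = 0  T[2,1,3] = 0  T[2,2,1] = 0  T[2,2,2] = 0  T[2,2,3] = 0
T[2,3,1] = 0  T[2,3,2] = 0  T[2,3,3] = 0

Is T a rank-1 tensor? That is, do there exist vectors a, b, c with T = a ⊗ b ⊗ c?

Yes

The mode-1 fibre T[:,1,1] = [-4, 0] gives a = [1, 0] (primitive direction); the mode-2 fibre T[1,:,1] = [-4, -6, 0] gives b = [2, 3, 0]; then c[k] = T[1,1,k] / (a[1]·b[1]) = [-4, 6, -4] / 2 = [-2, 3, -2].
Expanding [1, 0] ⊗ [2, 3, 0] ⊗ [-2, 3, -2] reproduces all 18 entries of T, so T = [1, 0] ⊗ [2, 3, 0] ⊗ [-2, 3, -2] and rank(T) ≤ 1.
Equivalently every frontal slice T[:,:,k] is c[k] times the rank-1 matrix [1, 0] ⊗ [2, 3, 0]. So T has rank 1 (it is nonzero).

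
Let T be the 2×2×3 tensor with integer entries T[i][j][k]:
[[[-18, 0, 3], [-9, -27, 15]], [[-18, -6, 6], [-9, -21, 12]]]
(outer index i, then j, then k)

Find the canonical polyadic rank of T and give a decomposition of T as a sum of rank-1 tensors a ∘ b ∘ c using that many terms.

rank(T) = 2

Lower bound: in the mode-2 unfolding of T (rows indexed by j, columns by (i,k)) the 2×2 minor on rows j ∈ {0, 1}, columns (i,k) ∈ {(0,0), (0,1)} is det [[-18, 0], [-9, -27]] = 486 ≠ 0, so that unfolding has rank ≥ 2 and hence rank(T) ≥ 2 (CP rank is at least every unfolding rank, though it can be larger).
Upper bound: with S_k = T[:,:,k], the two rank-1 terms a₁b₁ᵀ, a₂b₂ᵀ are the rank-1 members of the pencil x·S₀ + y·S₁.
det(x·S₀ + y·S₁) is −162·xy − 162·y² = (-162)·(y)(x + y), vanishing at (x:y) = (1:0) and (1:-1).
M₁ = S₀ = [[-18, -9], [-18, -9]] = (-9)·[1, 1][2, 1]ᵀ and M₂ = S₀ − S₁ = [[-18, 18], [-12, 12]] = (-6)·[3, 2][1, -1]ᵀ, so take a₁ = [1, 1], b₁ = [2, 1], a₂ = [3, 2], b₂ = [1, -1].
Each slice is an integer combination of E₁ = a₁b₁ᵀ and E₂ = a₂b₂ᵀ: S₀ = −9·E₁, S₁ = −9·E₁ + 6·E₂, S₂ = 6·E₁ − 3·E₂; reading off coefficients, c₁ = [-9, -9, 6] and c₂ = [0, 6, -3].
Hence T = [1, 1] ∘ [2, 1] ∘ [-9, -9, 6] + [3, 2] ∘ [1, -1] ∘ [0, 6, -3], so rank(T) ≤ 2.
These bounds meet, so rank(T) = 2.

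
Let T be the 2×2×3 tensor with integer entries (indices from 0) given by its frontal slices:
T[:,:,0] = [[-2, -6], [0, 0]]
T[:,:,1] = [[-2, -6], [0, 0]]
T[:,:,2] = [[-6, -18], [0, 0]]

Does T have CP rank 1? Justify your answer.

The mode-1 fibre T[:,0,0] = [-2, 0] gives a = [1, 0] (primitive direction); the mode-2 fibre T[0,:,0] = [-2, -6] gives b = [1, 3]; then c[k] = T[0,0,k] / (a[0]·b[0]) = [-2, -2, -6] / 1 = [-2, -2, -6].
Expanding [1, 0] ⊗ [1, 3] ⊗ [-2, -2, -6] reproduces all 12 entries of T, so T = [1, 0] ⊗ [1, 3] ⊗ [-2, -2, -6] and rank(T) ≤ 1.
Equivalently every frontal slice T[:,:,k] is c[k] times the rank-1 matrix [1, 0] ⊗ [1, 3]. So T has rank 1 (it is nonzero).

Yes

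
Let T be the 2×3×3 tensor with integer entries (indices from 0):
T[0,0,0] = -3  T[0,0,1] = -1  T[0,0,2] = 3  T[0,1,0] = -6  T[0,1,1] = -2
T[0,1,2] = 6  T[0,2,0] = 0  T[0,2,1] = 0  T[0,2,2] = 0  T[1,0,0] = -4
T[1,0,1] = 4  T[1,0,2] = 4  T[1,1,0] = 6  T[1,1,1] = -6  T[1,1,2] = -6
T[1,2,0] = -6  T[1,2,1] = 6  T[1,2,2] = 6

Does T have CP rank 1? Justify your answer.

The mode-3 unfolding of T (rows indexed by k, columns by (i,j) = (0,0), (0,1), (0,2), (1,0), (1,1), (1,2)) is [[-3, -6, 0, -4, 6, -6], [-1, -2, 0, 4, -6, 6], [3, 6, 0, 4, -6, 6]].
There the 2×2 minor on rows k ∈ {0, 1}, columns (i,j) ∈ {(0,0), (1,0)} is det [[-3, -4], [-1, 4]] = -16 ≠ 0, so this unfolding has rank ≥ 2; CP rank is at least every unfolding rank, so rank(T) ≥ 2.
In particular rank(T) ≥ 2 > 1, so T is not rank-1.

No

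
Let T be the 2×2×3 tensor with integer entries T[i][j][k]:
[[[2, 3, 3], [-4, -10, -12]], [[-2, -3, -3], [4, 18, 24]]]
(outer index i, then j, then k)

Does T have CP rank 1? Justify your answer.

No

The mode-1 unfolding of T (rows indexed by i, columns by (j,k) = (0,0), (0,1), (0,2), (1,0), (1,1), (1,2)) is [[2, 3, 3, -4, -10, -12], [-2, -3, -3, 4, 18, 24]].
There the 2×2 minor on rows i ∈ {0, 1}, columns (j,k) ∈ {(0,0), (1,1)} is det [[2, -10], [-2, 18]] = 16 ≠ 0, so this unfolding has rank ≥ 2; CP rank is at least every unfolding rank, so rank(T) ≥ 2.
In particular rank(T) ≥ 2 > 1, so T is not rank-1.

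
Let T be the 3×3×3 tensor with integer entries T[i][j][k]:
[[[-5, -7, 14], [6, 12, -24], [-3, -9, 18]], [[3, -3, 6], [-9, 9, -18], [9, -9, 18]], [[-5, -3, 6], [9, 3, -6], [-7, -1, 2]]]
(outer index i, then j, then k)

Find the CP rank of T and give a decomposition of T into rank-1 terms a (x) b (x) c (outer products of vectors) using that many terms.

rank(T) = 2

Lower bound: the mode-3 unfolding of T (rows indexed by k, columns by (i,j) = (0,0), (0,1), (0,2), (1,0), (1,1), (1,2), (2,0), (2,1), (2,2)) is [[-5, 6, -3, 3, -9, 9, -5, 9, -7], [-7, 12, -9, -3, 9, -9, -3, 3, -1], [14, -24, 18, 6, -18, 18, 6, -6, 2]].
There the 2×2 minor on rows k ∈ {0, 1}, columns (i,j) ∈ {(0,0), (0,1)} is det [[-5, 6], [-7, 12]] = -18 ≠ 0, so this unfolding has rank ≥ 2; CP rank is at least every unfolding rank, so rank(T) ≥ 2. (Unfolding ranks only ever bound the CP rank from below — rank(T) can be strictly larger than all of them — so the matching upper bound has to come from an explicit 2-term decomposition.)
Upper bound — finding two terms. Write S_k = T[:,:,k] for the frontal slices: S₀ = [[-5, 6, -3], [3, -9, 9], [-5, 9, -7]], S₁ = [[-7, 12, -9], [-3, 9, -9], [-3, 3, -1]], S₂ = [[14, -24, 18], [6, -18, 18], [6, -6, 2]].
If T = a₁ (x) b₁ (x) c₁ + a₂ (x) b₂ (x) c₂ then each S_k = c₁[k]·a₁b₁ᵀ + c₂[k]·a₂b₂ᵀ. S₀ and S₁ are linearly independent, so a₁b₁ᵀ and a₂b₂ᵀ must span the same plane of matrices: they are the rank-1 matrices of the form x·S₀ + y·S₁.
The 2×2 minor of x·S₀ + y·S₁ on rows {0,1}, columns {0,1} is 27·x² − 27·y² = 27·(x − y)(x + y), vanishing at (x:y) = (1:1) and (1:-1).
M₁ = S₀ + S₁ = [[-12, 18, -12], [0, 0, 0], [-8, 12, -8]] = (-2)·(3, 0, 2)(2, -3, 2)ᵀ and M₂ = S₀ − S₁ = [[2, -6, 6], [6, -18, 18], [-2, 6, -6]] = 2·(1, 3, -1)(1, -3, 3)ᵀ, so take a₁ = (3, 0, 2), b₁ = (2, -3, 2), a₂ = (1, 3, -1), b₂ = (1, -3, 3).
Each slice is an integer combination of E₁ = a₁b₁ᵀ and E₂ = a₂b₂ᵀ: S₀ = −E₁ + E₂, S₁ = −E₁ − E₂, S₂ = 2·E₁ + 2·E₂; reading off coefficients, c₁ = (-1, -1, 2) and c₂ = (1, -1, 2).
Hence T = (3, 0, 2) (x) (2, -3, 2) (x) (-1, -1, 2) + (1, 3, -1) (x) (1, -3, 3) (x) (1, -1, 2), so rank(T) ≤ 2.
These bounds meet, so rank(T) = 2.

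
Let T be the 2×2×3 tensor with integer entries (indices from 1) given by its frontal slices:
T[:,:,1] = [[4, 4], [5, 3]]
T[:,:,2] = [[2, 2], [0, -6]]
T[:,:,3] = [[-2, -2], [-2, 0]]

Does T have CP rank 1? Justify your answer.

No

The mode-2 unfolding of T (rows indexed by j, columns by (i,k) = (1,1), (1,2), (1,3), (2,1), (2,2), (2,3)) is [[4, 2, -2, 5, 0, -2], [4, 2, -2, 3, -6, 0]].
There the 2×2 minor on rows j ∈ {1, 2}, columns (i,k) ∈ {(1,1), (2,1)} is det [[4, 5], [4, 3]] = -8 ≠ 0, so this unfolding has rank ≥ 2; CP rank is at least every unfolding rank, so rank(T) ≥ 2.
In particular rank(T) ≥ 2 > 1, so T is not rank-1.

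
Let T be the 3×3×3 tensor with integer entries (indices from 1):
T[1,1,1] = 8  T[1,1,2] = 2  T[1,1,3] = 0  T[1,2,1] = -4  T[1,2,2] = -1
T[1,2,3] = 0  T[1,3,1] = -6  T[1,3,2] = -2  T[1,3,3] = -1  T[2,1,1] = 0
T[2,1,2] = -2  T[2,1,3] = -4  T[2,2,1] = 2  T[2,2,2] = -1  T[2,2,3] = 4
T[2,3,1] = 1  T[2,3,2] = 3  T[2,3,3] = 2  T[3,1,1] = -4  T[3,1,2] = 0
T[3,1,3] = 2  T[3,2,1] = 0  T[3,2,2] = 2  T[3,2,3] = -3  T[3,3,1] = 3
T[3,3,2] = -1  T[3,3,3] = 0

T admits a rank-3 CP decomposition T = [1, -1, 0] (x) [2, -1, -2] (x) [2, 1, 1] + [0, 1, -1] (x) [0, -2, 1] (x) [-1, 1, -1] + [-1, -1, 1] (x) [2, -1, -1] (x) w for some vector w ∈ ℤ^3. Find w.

Subtract the known terms from T to get the rank-1 residual R = [-1, -1, 1] (x) [2, -1, -1] (x) w, so R[i,j,k] = a[i]·b[j]·w[k]. Pick indices with nonzero a[1]·b[1] = (-1)·(2) = -2. Only the fibre through (1,1,·) is needed: R[1,1,:] = T[1,1,:] − Σₗ aₗ[1]bₗ[1]cₗ = [8, 2, 0] − (1)·(2)·[2, 1, 1] − (0)·(0)·[-1, 1, -1] = [4, 0, -2]. Then w[k] = R[1,1,k] / -2 for each k, giving w = [4, 0, -2] / -2 = [-2, 0, 1].

w = [-2, 0, 1]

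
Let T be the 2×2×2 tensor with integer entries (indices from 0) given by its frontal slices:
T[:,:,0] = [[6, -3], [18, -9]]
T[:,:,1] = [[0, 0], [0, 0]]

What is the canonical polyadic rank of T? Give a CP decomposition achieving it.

rank(T) = 1

Lower bound: T ≠ 0 (e.g. T[0,0,0] = 6), so rank(T) ≥ 1.
Upper bound: if T = a ⊗ b ⊗ c then every fibre of T is a multiple of the corresponding factor, so read the factors off the fibres through the nonzero entry T[0,0,0] = 6.
The mode-1 fibre T[:,0,0] = [6, 18] gives a = [1, 3] (primitive direction); the mode-2 fibre T[0,:,0] = [6, -3] gives b = [2, -1]; then c[k] = T[0,0,k] / (a[0]·b[0]) = [6, 0] / 2 = [3, 0].
Expanding [1, 3] ⊗ [2, -1] ⊗ [3, 0] reproduces all 8 entries of T, so T = [1, 3] ⊗ [2, -1] ⊗ [3, 0] and rank(T) ≤ 1.
These bounds meet, so rank(T) = 1.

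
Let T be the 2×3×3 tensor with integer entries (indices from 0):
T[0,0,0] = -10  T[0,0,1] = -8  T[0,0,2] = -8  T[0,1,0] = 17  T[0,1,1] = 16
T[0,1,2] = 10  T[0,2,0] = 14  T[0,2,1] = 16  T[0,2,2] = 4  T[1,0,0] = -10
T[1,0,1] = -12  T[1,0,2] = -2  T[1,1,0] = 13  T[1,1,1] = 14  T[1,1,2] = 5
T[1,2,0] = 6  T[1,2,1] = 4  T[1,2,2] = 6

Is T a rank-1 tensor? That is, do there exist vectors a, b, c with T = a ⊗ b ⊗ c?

No

The mode-3 unfolding of T (rows indexed by k, columns by (i,j) = (0,0), (0,1), (0,2), (1,0), (1,1), (1,2)) is [[-10, 17, 14, -10, 13, 6], [-8, 16, 16, -12, 14, 4], [-8, 10, 4, -2, 5, 6]].
There the 2×2 minor on rows k ∈ {0, 1}, columns (i,j) ∈ {(0,0), (0,1)} is det [[-10, 17], [-8, 16]] = -24 ≠ 0, so this unfolding has rank ≥ 2; CP rank is at least every unfolding rank, so rank(T) ≥ 2.
In particular rank(T) ≥ 2 > 1, so T is not rank-1.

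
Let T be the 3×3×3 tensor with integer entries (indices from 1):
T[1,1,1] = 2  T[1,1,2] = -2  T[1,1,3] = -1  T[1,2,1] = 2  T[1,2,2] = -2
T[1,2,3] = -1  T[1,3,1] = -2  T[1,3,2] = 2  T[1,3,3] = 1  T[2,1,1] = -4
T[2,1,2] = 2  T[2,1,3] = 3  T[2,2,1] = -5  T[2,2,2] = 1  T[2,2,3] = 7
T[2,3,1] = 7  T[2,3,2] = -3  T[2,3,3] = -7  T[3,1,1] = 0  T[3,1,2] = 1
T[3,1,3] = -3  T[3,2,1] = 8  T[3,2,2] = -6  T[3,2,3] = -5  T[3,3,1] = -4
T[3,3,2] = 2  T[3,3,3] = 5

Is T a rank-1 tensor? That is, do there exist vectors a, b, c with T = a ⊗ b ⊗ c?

No

The mode-2 unfolding of T (rows indexed by j, columns by (i,k) = (1,1), (1,2), (1,3), (2,1), (2,2), (2,3), (3,1), (3,2), (3,3)) is [[2, -2, -1, -4, 2, 3, 0, 1, -3], [2, -2, -1, -5, 1, 7, 8, -6, -5], [-2, 2, 1, 7, -3, -7, -4, 2, 5]].
There the 3×3 minor on rows j ∈ {1, 2, 3}, columns (i,k) ∈ {(1,1), (2,1), (2,2)} is det [[2, -4, 2], [2, -5, 1], [-2, 7, -3]] = 8 ≠ 0, so this unfolding has rank ≥ 3; CP rank is at least every unfolding rank, so rank(T) ≥ 3.
In particular rank(T) ≥ 3 > 1, so T is not rank-1.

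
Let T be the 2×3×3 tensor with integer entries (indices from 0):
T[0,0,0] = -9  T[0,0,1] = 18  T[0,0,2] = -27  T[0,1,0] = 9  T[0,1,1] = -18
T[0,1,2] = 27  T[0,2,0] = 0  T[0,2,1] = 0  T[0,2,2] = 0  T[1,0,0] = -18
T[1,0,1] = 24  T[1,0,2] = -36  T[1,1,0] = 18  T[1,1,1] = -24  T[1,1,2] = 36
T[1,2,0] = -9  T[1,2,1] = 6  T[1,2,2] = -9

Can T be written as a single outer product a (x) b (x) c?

The mode-3 unfolding of T (rows indexed by k, columns by (i,j) = (0,0), (0,1), (0,2), (1,0), (1,1), (1,2)) is [[-9, 9, 0, -18, 18, -9], [18, -18, 0, 24, -24, 6], [-27, 27, 0, -36, 36, -9]].
There the 2×2 minor on rows k ∈ {0, 1}, columns (i,j) ∈ {(0,0), (1,0)} is det [[-9, -18], [18, 24]] = 108 ≠ 0, so this unfolding has rank ≥ 2; CP rank is at least every unfolding rank, so rank(T) ≥ 2.
In particular rank(T) ≥ 2 > 1, so T is not rank-1.

No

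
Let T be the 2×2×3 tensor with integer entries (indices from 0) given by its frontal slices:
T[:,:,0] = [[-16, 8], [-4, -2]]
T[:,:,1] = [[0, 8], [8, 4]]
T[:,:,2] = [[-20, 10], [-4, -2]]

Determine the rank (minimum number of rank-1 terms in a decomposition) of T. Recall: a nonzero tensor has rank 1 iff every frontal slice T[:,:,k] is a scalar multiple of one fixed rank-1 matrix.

Lower bound: the mode-3 unfolding of T (rows indexed by k, columns by (i,j) = (0,0), (0,1), (1,0), (1,1)) is [[-16, 8, -4, -2], [0, 8, 8, 4], [-20, 10, -4, -2]].
There the 3×3 minor on rows k ∈ {0, 1, 2}, columns (i,j) ∈ {(0,0), (0,1), (1,0)} is det [[-16, 8, -4], [0, 8, 8], [-20, 10, -4]] = -128 ≠ 0, so this unfolding has rank ≥ 3; CP rank is at least every unfolding rank, so rank(T) ≥ 3. (This is only a lower bound: in general the CP rank may exceed every unfolding rank, so we still need to exhibit 3 rank-1 terms summing to T.)
Upper bound: T is a sum of 3 rank-1 terms, T = [1, 0] ∘ [1, -1] ∘ [-8, 0, -8] + [1, 0] ∘ [2, -1] ∘ [-2, -4, -4] + [1, 1] ∘ [2, 1] ∘ [-2, 4, -2] (one valid choice — decompositions are not unique — normalised so each a, b is primitive with positive first nonzero entry; check it by expanding all entries), so rank(T) ≤ 3.
These bounds meet, so rank(T) = 3.
Check entry T[1,0,1] = 8: (0)·(1)·(0) + (0)·(2)·(-4) + (1)·(2)·(4) = 8.

3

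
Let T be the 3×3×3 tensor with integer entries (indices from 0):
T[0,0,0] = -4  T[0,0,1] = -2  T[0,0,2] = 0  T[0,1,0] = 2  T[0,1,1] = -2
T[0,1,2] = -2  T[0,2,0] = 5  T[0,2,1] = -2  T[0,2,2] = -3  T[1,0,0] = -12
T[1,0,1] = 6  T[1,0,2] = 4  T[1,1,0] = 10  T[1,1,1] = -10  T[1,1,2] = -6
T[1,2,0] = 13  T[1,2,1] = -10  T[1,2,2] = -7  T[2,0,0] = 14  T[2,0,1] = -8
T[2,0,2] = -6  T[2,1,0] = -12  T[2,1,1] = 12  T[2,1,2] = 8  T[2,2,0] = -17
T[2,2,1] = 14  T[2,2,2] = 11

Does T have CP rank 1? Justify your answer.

No

The mode-1 unfolding of T (rows indexed by i, columns by (j,k) = (0,0), (0,1), (0,2), (1,0), (1,1), (1,2), (2,0), (2,1), (2,2)) is [[-4, -2, 0, 2, -2, -2, 5, -2, -3], [-12, 6, 4, 10, -10, -6, 13, -10, -7], [14, -8, -6, -12, 12, 8, -17, 14, 11]].
There the 3×3 minor on rows i ∈ {0, 1, 2}, columns (j,k) ∈ {(0,0), (0,1), (0,2)} is det [[-4, -2, 0], [-12, 6, 4], [14, -8, -6]] = 48 ≠ 0, so this unfolding has rank ≥ 3; CP rank is at least every unfolding rank, so rank(T) ≥ 3.
In particular rank(T) ≥ 3 > 1, so T is not rank-1.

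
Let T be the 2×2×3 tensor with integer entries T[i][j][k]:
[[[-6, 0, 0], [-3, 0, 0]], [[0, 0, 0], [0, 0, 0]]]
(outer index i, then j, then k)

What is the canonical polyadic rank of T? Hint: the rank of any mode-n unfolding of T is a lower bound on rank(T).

Lower bound: T ≠ 0 (e.g. T[0,0,0] = -6), so rank(T) ≥ 1.
Upper bound: the mode-1 fibre T[:,0,0] = [-6, 0] gives a = [1, 0] (primitive direction); the mode-2 fibre T[0,:,0] = [-6, -3] gives b = [2, 1]; then c[k] = T[0,0,k] / (a[0]·b[0]) = [-6, 0, 0] / 2 = [-3, 0, 0].
Expanding [1, 0] ⊗ [2, 1] ⊗ [-3, 0, 0] reproduces all 12 entries of T, so T = [1, 0] ⊗ [2, 1] ⊗ [-3, 0, 0] and rank(T) ≤ 1.
These bounds meet, so rank(T) = 1.

1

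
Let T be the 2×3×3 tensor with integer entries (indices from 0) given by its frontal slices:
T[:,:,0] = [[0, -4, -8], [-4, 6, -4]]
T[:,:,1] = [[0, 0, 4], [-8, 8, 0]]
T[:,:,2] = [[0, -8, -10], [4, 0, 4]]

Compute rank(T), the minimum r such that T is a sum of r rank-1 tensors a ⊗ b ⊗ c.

Lower bound: in the mode-3 unfolding of T (rows indexed by k, columns by (i,j)) the 3×3 minor on rows k ∈ {0, 1, 2}, columns (i,j) ∈ {(0,1), (0,2), (1,0)} is det [[-4, -8, -4], [0, 4, -8], [-8, -10, 4]] = -384 ≠ 0, so that unfolding has rank ≥ 3 and hence rank(T) ≥ 3 (CP rank is at least every unfolding rank, though it can be larger).
Upper bound: T is a sum of 3 rank-1 terms, T = [0, 1] ⊗ [2, -2, 1] ⊗ [-2, -4, 2] + [1, 1] ⊗ [0, 0, 1] ⊗ [-4, 4, -2] + [2, -1] ⊗ [0, 1, 1] ⊗ [-2, 0, -4] (one valid choice — decompositions are not unique — normalised so each a, b is primitive with positive first nonzero entry; check it by expanding all entries), so rank(T) ≤ 3.
These bounds meet, so rank(T) = 3.

3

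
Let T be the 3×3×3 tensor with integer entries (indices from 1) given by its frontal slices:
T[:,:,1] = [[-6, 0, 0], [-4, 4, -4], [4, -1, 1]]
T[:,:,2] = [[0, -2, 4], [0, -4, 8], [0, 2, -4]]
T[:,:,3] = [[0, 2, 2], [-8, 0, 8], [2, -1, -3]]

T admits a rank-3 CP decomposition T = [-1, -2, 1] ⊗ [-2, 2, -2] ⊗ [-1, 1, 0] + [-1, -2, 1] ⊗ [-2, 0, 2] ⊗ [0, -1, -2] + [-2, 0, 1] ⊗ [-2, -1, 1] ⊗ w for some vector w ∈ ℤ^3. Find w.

Subtract the known terms from T to get the rank-1 residual R = [-2, 0, 1] ⊗ [-2, -1, 1] ⊗ w, so R[i,j,k] = a[i]·b[j]·w[k]. Pick indices with nonzero a[1]·b[1] = (-2)·(-2) = 4. Only the fibre through (1,1,·) is needed: R[1,1,:] = T[1,1,:] − Σₗ aₗ[1]bₗ[1]cₗ = [-6, 0, 0] − (-1)·(-2)·[-1, 1, 0] − (-1)·(-2)·[0, -1, -2] = [-4, 0, 4]. Then w[k] = R[1,1,k] / 4 for each k, giving w = [-4, 0, 4] / 4 = [-1, 0, 1].

w = [-1, 0, 1]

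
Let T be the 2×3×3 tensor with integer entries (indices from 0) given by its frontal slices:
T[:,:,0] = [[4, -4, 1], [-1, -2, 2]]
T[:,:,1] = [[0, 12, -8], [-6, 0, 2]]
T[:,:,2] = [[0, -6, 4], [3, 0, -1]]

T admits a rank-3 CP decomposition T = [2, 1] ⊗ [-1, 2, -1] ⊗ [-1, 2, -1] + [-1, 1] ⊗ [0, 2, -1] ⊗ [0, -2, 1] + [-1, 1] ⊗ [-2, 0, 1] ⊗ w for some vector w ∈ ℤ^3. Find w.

Subtract the known terms from T to get the rank-1 residual R = [-1, 1] ⊗ [-2, 0, 1] ⊗ w, so R[i,j,k] = a[i]·b[j]·w[k]. Pick indices with nonzero a[0]·b[0] = (-1)·(-2) = 2. Only the fibre through (0,0,·) is needed: R[0,0,:] = T[0,0,:] − Σₗ aₗ[0]bₗ[0]cₗ = [4, 0, 0] − (2)·(-1)·[-1, 2, -1] − (-1)·(0)·[0, -2, 1] = [2, 4, -2]. Then w[k] = R[0,0,k] / 2 for each k, giving w = [2, 4, -2] / 2 = [1, 2, -1].

w = [1, 2, -1]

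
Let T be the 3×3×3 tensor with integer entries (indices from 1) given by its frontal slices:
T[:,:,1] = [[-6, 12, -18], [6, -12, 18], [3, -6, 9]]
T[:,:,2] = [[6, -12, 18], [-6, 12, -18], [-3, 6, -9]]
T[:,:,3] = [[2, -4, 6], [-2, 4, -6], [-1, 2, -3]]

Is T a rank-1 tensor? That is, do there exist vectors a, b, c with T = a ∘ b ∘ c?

The mode-1 fibre T[:,1,1] = [-6, 6, 3] gives a = [2, -2, -1] (primitive direction); the mode-2 fibre T[1,:,1] = [-6, 12, -18] gives b = [1, -2, 3]; then c[k] = T[1,1,k] / (a[1]·b[1]) = [-6, 6, 2] / 2 = [-3, 3, 1].
Expanding [2, -2, -1] ∘ [1, -2, 3] ∘ [-3, 3, 1] reproduces all 27 entries of T, so T = [2, -2, -1] ∘ [1, -2, 3] ∘ [-3, 3, 1] and rank(T) ≤ 1.
Equivalently every frontal slice T[:,:,k] is c[k] times the rank-1 matrix [2, -2, -1] ∘ [1, -2, 3]. So T has rank 1 (it is nonzero).

Yes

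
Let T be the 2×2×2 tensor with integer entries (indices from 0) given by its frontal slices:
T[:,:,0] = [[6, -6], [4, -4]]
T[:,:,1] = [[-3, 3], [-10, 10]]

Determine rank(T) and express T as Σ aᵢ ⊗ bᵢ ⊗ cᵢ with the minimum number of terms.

rank(T) = 2

Lower bound: the mode-1 unfolding of T (rows indexed by i, columns by (j,k) = (0,0), (0,1), (1,0), (1,1)) is [[6, -3, -6, 3], [4, -10, -4, 10]].
There the 2×2 minor on rows i ∈ {0, 1}, columns (j,k) ∈ {(0,0), (0,1)} is det [[6, -3], [4, -10]] = -48 ≠ 0, so this unfolding has rank ≥ 2; CP rank is at least every unfolding rank, so rank(T) ≥ 2. (Flattening ranks never certify an upper bound on CP rank; for that we must actually write T with 2 rank-1 terms.)
Upper bound — finding two terms. Every mode-2 slice of T is a multiple of one matrix: T[:,j,:] = b[j]·M with b = [1, -1] and M = [[6, -3], [4, -10]] (rows indexed by i, columns by k). So it suffices to write M as a sum of two rank-1 matrices.
Splitting M by its rows (i = 0, 1), M = [1, 0][6, -3]ᵀ + [0, 1][4, -10]ᵀ.
Hence T = [1, 0] ⊗ [1, -1] ⊗ [6, -3] + [0, 1] ⊗ [1, -1] ⊗ [4, -10], so rank(T) ≤ 2.
These bounds meet, so rank(T) = 2.
Check entry T[0,1,1] = 3: (1)·(-1)·(-3) + (0)·(-1)·(-10) = 3.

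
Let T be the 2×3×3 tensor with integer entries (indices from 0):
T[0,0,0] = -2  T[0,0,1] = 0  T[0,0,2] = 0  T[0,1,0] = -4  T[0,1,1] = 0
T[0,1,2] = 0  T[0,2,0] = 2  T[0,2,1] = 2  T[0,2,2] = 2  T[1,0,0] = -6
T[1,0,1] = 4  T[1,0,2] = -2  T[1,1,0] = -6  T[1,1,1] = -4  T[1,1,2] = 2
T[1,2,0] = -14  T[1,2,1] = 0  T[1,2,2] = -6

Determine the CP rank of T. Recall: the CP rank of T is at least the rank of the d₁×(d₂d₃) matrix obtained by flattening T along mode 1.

3

Lower bound: the mode-3 unfolding of T (rows indexed by k, columns by (i,j) = (0,0), (0,1), (0,2), (1,0), (1,1), (1,2)) is [[-2, -4, 2, -6, -6, -14], [0, 0, 2, 4, -4, 0], [0, 0, 2, -2, 2, -6]].
There the 3×3 minor on rows k ∈ {0, 1, 2}, columns (i,j) ∈ {(0,0), (0,2), (1,0)} is det [[-2, 2, -6], [0, 2, 4], [0, 2, -2]] = 24 ≠ 0, so this unfolding has rank ≥ 3; CP rank is at least every unfolding rank, so rank(T) ≥ 3. (Unfolding ranks only ever bound the CP rank from below — rank(T) can be strictly larger than all of them — so the matching upper bound has to come from an explicit 3-term decomposition.)
Upper bound: T is a sum of 3 rank-1 terms, T = [0, 1] ⊗ [1, -1, 1] ⊗ [-2, 4, -2] + [1, -2] ⊗ [0, 0, 1] ⊗ [4, 2, 2] + [1, 2] ⊗ [1, 2, 1] ⊗ [-2, 0, 0] (one valid choice — decompositions are not unique — normalised so each a, b is primitive with positive first nonzero entry; check it by expanding all entries), so rank(T) ≤ 3.
These bounds meet, so rank(T) = 3.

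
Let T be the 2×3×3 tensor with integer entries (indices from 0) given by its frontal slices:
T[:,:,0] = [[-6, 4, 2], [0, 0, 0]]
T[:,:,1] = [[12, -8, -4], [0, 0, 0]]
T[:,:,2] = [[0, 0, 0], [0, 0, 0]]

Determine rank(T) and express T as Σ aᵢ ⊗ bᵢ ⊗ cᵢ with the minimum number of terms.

Lower bound: T ≠ 0 (e.g. T[0,0,0] = -6), so rank(T) ≥ 1.
Upper bound: the mode-1 fibre T[:,0,0] = [-6, 0] gives a = [1, 0] (primitive direction); the mode-2 fibre T[0,:,0] = [-6, 4, 2] gives b = [3, -2, -1]; then c[k] = T[0,0,k] / (a[0]·b[0]) = [-6, 12, 0] / 3 = [-2, 4, 0].
Expanding [1, 0] ⊗ [3, -2, -1] ⊗ [-2, 4, 0] reproduces all 18 entries of T, so T = [1, 0] ⊗ [3, -2, -1] ⊗ [-2, 4, 0] and rank(T) ≤ 1.
These bounds meet, so rank(T) = 1.

rank(T) = 1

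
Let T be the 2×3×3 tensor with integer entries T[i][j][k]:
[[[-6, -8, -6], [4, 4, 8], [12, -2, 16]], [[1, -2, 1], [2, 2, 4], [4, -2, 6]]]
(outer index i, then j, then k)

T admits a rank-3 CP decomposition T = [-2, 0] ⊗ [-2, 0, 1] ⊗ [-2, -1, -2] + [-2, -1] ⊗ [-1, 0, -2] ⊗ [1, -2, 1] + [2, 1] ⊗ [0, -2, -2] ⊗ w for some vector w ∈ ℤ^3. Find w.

Subtract the known terms from T to get the rank-1 residual R = [2, 1] ⊗ [0, -2, -2] ⊗ w, so R[i,j,k] = a[i]·b[j]·w[k]. Pick indices with nonzero a[0]·b[1] = (2)·(-2) = -4. Only the fibre through (0,1,·) is needed: R[0,1,:] = T[0,1,:] − Σₗ aₗ[0]bₗ[1]cₗ = [4, 4, 8] − (-2)·(0)·[-2, -1, -2] − (-2)·(0)·[1, -2, 1] = [4, 4, 8]. Then w[k] = R[0,1,k] / -4 for each k, giving w = [4, 4, 8] / -4 = [-1, -1, -2].

w = [-1, -1, -2]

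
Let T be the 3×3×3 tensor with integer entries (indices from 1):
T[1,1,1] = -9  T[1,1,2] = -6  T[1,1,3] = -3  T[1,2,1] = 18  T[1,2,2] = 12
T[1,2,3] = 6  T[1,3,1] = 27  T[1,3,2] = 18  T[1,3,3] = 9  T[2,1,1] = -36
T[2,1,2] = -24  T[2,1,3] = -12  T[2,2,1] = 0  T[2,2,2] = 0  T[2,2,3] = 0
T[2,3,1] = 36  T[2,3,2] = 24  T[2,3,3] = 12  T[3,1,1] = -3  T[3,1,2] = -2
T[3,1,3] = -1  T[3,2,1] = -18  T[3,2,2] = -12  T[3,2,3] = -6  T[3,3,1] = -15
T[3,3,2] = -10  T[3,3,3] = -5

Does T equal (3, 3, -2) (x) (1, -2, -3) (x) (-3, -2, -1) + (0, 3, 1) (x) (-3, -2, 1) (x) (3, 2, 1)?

Yes

Reconstruct entrywise from the claimed factors. For example, T[2,1,2] = -24 and Σₗ aₗ[2]bₗ[1]cₗ[2] = (3)·(1)·(-2) + (3)·(-3)·(2) = -24; checking all 27 entries, every one matches. The claim holds.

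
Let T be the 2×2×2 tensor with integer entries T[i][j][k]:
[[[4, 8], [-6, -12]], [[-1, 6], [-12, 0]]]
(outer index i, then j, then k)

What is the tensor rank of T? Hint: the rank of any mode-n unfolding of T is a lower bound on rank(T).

2

Lower bound: the mode-1 unfolding of T (rows indexed by i, columns by (j,k) = (0,0), (0,1), (1,0), (1,1)) is [[4, 8, -6, -12], [-1, 6, -12, 0]].
There the 2×2 minor on rows i ∈ {0, 1}, columns (j,k) ∈ {(0,0), (0,1)} is det [[4, 8], [-1, 6]] = 32 ≠ 0, so this unfolding has rank ≥ 2; CP rank is at least every unfolding rank, so rank(T) ≥ 2. (Flattening ranks never certify an upper bound on CP rank; for that we must actually write T with 2 rank-1 terms.)
Upper bound — finding two terms. Write S_k = T[:,:,k] for the frontal slices: S₀ = [[4, -6], [-1, -12]], S₁ = [[8, -12], [6, 0]].
If T = a₁ (x) b₁ (x) c₁ + a₂ (x) b₂ (x) c₂ then each S_k = c₁[k]·a₁b₁ᵀ + c₂[k]·a₂b₂ᵀ. S₀ and S₁ are linearly independent, so a₁b₁ᵀ and a₂b₂ᵀ must span the same plane of matrices: they are the rank-1 matrices of the form x·S₀ + y·S₁.
det(x·S₀ + y·S₁) is −54·x² − 72·xy + 72·y² = (-18)·(3·x − 2·y)(x + 2·y), vanishing at (x:y) = (2:3) and (2:-1).
M₁ = 2·S₀ + 3·S₁ = [[32, -48], [16, -24]] = 8·(2, 1)(2, -3)ᵀ and M₂ = 2·S₀ − S₁ = [[0, 0], [-8, -24]] = (-8)·(0, 1)(1, 3)ᵀ, so take a₁ = (2, 1), b₁ = (2, -3), a₂ = (0, 1), b₂ = (1, 3).
Each slice is an integer combination of E₁ = a₁b₁ᵀ and E₂ = a₂b₂ᵀ: S₀ = E₁ − 3·E₂, S₁ = 2·E₁ + 2·E₂; reading off coefficients, c₁ = (1, 2) and c₂ = (-3, 2).
Hence T = (2, 1) (x) (2, -3) (x) (1, 2) + (0, 1) (x) (1, 3) (x) (-3, 2), so rank(T) ≤ 2.
These bounds meet, so rank(T) = 2.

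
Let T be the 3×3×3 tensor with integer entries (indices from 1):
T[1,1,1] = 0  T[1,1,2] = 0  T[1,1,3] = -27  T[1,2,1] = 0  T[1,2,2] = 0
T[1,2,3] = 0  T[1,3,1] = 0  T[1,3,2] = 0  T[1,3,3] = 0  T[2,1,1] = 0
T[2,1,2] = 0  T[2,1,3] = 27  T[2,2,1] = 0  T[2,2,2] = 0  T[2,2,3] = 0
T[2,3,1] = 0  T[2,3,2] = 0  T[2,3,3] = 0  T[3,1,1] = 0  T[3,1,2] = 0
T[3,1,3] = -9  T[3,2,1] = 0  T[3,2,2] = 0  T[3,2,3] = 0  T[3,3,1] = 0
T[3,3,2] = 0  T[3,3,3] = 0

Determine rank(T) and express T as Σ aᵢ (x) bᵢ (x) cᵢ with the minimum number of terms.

rank(T) = 1

Lower bound: T ≠ 0 (e.g. T[1,1,3] = -27), so rank(T) ≥ 1.
Upper bound: if T = a (x) b (x) c then every fibre of T is a multiple of the corresponding factor, so read the factors off the fibres through the nonzero entry T[1,1,3] = -27.
The mode-1 fibre T[:,1,3] = [-27, 27, -9] gives a = [3, -3, 1] (primitive direction); the mode-2 fibre T[1,:,3] = [-27, 0, 0] gives b = [1, 0, 0]; then c[k] = T[1,1,k] / (a[1]·b[1]) = [0, 0, -27] / 3 = [0, 0, -9].
Expanding [3, -3, 1] (x) [1, 0, 0] (x) [0, 0, -9] reproduces all 27 entries of T, so T = [3, -3, 1] (x) [1, 0, 0] (x) [0, 0, -9] and rank(T) ≤ 1.
These bounds meet, so rank(T) = 1.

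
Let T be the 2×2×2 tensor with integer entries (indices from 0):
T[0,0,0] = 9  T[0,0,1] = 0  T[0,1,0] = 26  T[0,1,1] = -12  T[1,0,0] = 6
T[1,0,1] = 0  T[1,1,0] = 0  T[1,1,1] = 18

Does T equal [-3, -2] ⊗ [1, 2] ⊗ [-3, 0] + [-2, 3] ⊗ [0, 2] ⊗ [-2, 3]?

Yes

Reconstruct entrywise from the claimed factors. For example, T[0,1,0] = 26 and Σₗ aₗ[0]bₗ[1]cₗ[0] = (-3)·(2)·(-3) + (-2)·(2)·(-2) = 26; checking all 8 entries, every one matches. The claim holds.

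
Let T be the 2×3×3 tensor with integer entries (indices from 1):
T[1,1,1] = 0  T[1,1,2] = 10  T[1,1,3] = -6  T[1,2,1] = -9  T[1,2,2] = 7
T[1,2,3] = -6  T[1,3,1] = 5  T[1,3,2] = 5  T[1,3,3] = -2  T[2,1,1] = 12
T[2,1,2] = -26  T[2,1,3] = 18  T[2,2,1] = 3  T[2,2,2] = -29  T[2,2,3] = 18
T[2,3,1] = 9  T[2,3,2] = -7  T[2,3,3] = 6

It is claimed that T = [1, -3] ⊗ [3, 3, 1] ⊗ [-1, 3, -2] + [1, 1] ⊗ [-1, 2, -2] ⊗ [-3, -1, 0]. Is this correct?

Yes

Reconstruct entrywise from the claimed factors. For example, T[2,1,1] = 12 and Σₗ aₗ[2]bₗ[1]cₗ[1] = (-3)·(3)·(-1) + (1)·(-1)·(-3) = 12; checking all 18 entries, every one matches. The claim holds.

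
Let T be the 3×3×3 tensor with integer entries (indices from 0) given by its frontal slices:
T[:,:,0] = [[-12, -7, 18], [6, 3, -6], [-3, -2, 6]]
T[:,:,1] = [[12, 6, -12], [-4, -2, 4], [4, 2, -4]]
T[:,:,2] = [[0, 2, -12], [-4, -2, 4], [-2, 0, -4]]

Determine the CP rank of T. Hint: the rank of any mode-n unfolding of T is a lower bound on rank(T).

Lower bound: the mode-3 unfolding of T (rows indexed by k, columns by (i,j) = (0,0), (0,1), (0,2), (1,0), (1,1), (1,2), (2,0), (2,1), (2,2)) is [[-12, -7, 18, 6, 3, -6, -3, -2, 6], [12, 6, -12, -4, -2, 4, 4, 2, -4], [0, 2, -12, -4, -2, 4, -2, 0, -4]].
There the 2×2 minor on rows k ∈ {0, 1}, columns (i,j) ∈ {(0,0), (0,1)} is det [[-12, -7], [12, 6]] = 12 ≠ 0, so this unfolding has rank ≥ 2; CP rank is at least every unfolding rank, so rank(T) ≥ 2. (This is only a lower bound: in general the CP rank may exceed every unfolding rank, so we still need to exhibit 2 rank-1 terms summing to T.)
Upper bound — finding two terms. Write S_k = T[:,:,k] for the frontal slices: S₀ = [[-12, -7, 18], [6, 3, -6], [-3, -2, 6]], S₁ = [[12, 6, -12], [-4, -2, 4], [4, 2, -4]], S₂ = [[0, 2, -12], [-4, -2, 4], [-2, 0, -4]].
If T = a₁ ⊗ b₁ ⊗ c₁ + a₂ ⊗ b₂ ⊗ c₂ then each S_k = c₁[k]·a₁b₁ᵀ + c₂[k]·a₂b₂ᵀ. S₀ and S₁ are linearly independent, so a₁b₁ᵀ and a₂b₂ᵀ must span the same plane of matrices: they are the rank-1 matrices of the form x·S₀ + y·S₁.
The 2×2 minor of x·S₀ + y·S₁ on rows {0,1}, columns {0,1} is 6·x² − 4·xy = 2·(3·x − 2·y)(x), vanishing at (x:y) = (2:3) and (0:1).
M₁ = 2·S₀ + 3·S₁ = [[12, 4, 0], [0, 0, 0], [6, 2, 0]] = 2·[2, 0, 1][3, 1, 0]ᵀ and M₂ = S₁ = [[12, 6, -12], [-4, -2, 4], [4, 2, -4]] = 2·[3, -1, 1][2, 1, -2]ᵀ, so take a₁ = [2, 0, 1], b₁ = [3, 1, 0], a₂ = [3, -1, 1], b₂ = [2, 1, -2].
Each slice is an integer combination of E₁ = a₁b₁ᵀ and E₂ = a₂b₂ᵀ: S₀ = E₁ − 3·E₂, S₁ = 2·E₂, S₂ = −2·E₁ + 2·E₂; reading off coefficients, c₁ = [1, 0, -2] and c₂ = [-3, 2, 2].
Hence T = [2, 0, 1] ⊗ [3, 1, 0] ⊗ [1, 0, -2] + [3, -1, 1] ⊗ [2, 1, -2] ⊗ [-3, 2, 2], so rank(T) ≤ 2.
These bounds meet, so rank(T) = 2.

2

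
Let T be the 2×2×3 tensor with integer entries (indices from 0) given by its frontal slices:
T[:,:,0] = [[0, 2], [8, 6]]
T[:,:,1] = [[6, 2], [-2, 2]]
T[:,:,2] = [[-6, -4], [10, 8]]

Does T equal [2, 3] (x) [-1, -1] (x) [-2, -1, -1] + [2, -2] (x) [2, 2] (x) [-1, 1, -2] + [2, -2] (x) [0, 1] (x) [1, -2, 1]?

Reconstruct entry (1,0,0) from the claimed factors: Σₗ aₗ[1]bₗ[0]cₗ[0] = (3)·(-1)·(-2) + (-2)·(2)·(-1) + (-2)·(0)·(1) = 10, but T[1,0,0] = 8. The claim is false.

No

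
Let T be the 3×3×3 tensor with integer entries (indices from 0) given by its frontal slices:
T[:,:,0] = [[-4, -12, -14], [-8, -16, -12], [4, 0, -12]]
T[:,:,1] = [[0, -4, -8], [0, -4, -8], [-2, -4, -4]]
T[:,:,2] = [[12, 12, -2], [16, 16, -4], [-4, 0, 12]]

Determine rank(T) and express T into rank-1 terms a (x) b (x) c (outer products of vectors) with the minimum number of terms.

rank(T) = 3

Lower bound: in the mode-1 unfolding of T (rows indexed by i, columns by (j,k)) the 3×3 minor on rows i ∈ {0, 1, 2}, columns (j,k) ∈ {(0,0), (0,1), (0,2)} is det [[-4, 0, 12], [-8, 0, 16], [4, -2, -4]] = 64 ≠ 0, so that unfolding has rank ≥ 3 and hence rank(T) ≥ 3 (CP rank is at least every unfolding rank, though it can be larger).
Upper bound: T is a sum of 3 rank-1 terms, T = [1, 1, 0] (x) [1, 0, -2] (x) [4, 2, 4] + [1, 1, 1] (x) [1, 2, 2] (x) [-4, -2, 4] + [1, 2, -2] (x) [2, 2, -1] (x) [-2, 0, 2] (written with every a and b primitive with positive leading entry and the scale carried by c; CP decompositions are not unique, and this one is verified by expanding entrywise), so rank(T) ≤ 3.
These bounds meet, so rank(T) = 3.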